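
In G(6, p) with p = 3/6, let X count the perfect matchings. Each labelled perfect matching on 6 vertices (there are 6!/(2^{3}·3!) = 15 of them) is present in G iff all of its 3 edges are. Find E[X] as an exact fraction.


K_6 has 6!/(2^{3}·3!) = 15 labelled perfect matchings.
For each such perfect matching H, let X_H = 1 if all 3 edges of H are present in G. Then P[X_H = 1] = p^{3} = (1/2)^{3} = 1/8.
By linearity: E[X] = Σ_H E[X_H] = 15 · p^{3} = 15 · 1/8 = 15/8.
Numerically: E[X] ≈ 1.875.

E[X] = 15 · (1/2)^{3} = 15/8 ≈ 1.875.


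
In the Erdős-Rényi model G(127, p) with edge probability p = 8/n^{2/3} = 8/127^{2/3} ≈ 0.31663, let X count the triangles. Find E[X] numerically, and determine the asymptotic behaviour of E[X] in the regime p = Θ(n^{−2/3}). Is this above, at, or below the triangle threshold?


Number of potential triangles: C(127, 3) = 333375.
Each occurs with probability p³ ≈ (0.31663)³ ≈ 3.1744063e-02.
By linearity: E[X] = C(127, 3)·p³ ≈ 333375 · 3.1744063e-02 ≈ 10582.67717.
Since α = 2/3 < 1, p = c/n^{2/3} ≫ 1/n is above the triangle threshold p ~ 1/n. Asymptotically E[X] ~ (c³/6)·n^{3(1−α)} = (8³/6)·n^{1} → ∞; triangles are abundant w.h.p.

E[X] ≈ 10582.67717; in regime p = Θ(1/n^{2/3}) E[X] diverges (above the triangle threshold p ~ 1/n).


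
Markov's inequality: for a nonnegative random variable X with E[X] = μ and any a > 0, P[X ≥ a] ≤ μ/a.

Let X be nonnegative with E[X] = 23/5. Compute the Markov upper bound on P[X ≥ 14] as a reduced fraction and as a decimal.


μ = E[X] = 23/5, a = 14.
Markov: P[X ≥ 14] ≤ μ/a = (23/5)/14 = 23/70.
Numerically: ≈ 0.328571.
(Since a = 14 > μ = 4.600000, the bound 23/70 is < 1 and informative.)

P[X ≥ 14] ≤ 23/70 ≈ 0.328571.


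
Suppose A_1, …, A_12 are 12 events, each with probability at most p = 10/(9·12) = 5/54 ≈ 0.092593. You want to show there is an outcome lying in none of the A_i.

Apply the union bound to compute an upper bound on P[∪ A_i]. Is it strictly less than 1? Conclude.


Union bound: P[∪_{i=1}^{12} A_i] ≤ Σ_i P[A_i] ≤ 12·p = 12·(5/54) = 10/9.
Numerically: 10/9 ≈ 1.111111.
Is 10/9 < 1? NO.
Since the bound 10/9 is ≥ 1, the union bound is uninformative here; it does NOT by itself certify existence.

12·p = 10/9 ≈ 1.111111; existence NOT certified by the union bound.


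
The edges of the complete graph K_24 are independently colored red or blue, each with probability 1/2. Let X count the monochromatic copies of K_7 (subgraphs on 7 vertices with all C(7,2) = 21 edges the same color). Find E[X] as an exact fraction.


Let X = Σ_S X_S over the C(24, 7) = 346104 subsets S of size 7, where X_S = 1 if the K_7 on S is monochromatic.
For a fixed S, the K_7 on S has C(7, 2) = 21 edges. P[all 21 edges red] = (1/2)^21, and likewise for blue, so P[monochromatic] = 2·(1/2)^21 = 2^{1 − 21} = 1/1048576.
By linearity: E[X] = C(24, 7) · 2^{1 − 21} = 346104 · 1/1048576 = 43263/131072.
Numerically: E[X] ≈ 0.330070.

E[X] = C(24,7)·2^(1−C(7,2)) = 43263/131072 ≈ 0.330070.


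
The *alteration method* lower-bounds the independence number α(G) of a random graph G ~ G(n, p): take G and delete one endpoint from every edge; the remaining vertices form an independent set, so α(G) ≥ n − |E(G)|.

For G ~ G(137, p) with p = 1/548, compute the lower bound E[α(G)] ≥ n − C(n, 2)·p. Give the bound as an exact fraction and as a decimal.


E[|E(G)|] = C(137, 2)·p = 9316 · (1/548) = 17.
E[α(G)] ≥ n − E[|E(G)|] = 137 − 17 = 120.
Numerically: ≈ 120.00000.
(This is only a lower bound; the true E[α(G)] may be larger.)

E[α(G)] ≥ 120 ≈ 120.00000.


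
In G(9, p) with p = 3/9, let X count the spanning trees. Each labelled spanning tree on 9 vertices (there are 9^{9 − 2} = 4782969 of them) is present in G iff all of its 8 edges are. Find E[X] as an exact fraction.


K_9 has 9^{9 − 2} = 4782969 labelled spanning trees.
For each such spanning tree H, let X_H = 1 if all 8 edges of H are present in G. Then P[X_H = 1] = p^{8} = (1/3)^{8} = 1/6561.
By linearity of expectation: E[X] = Σ_H E[X_H] = 4782969 · p^{8} = 4782969 · 1/6561 = 729.
Numerically: E[X] ≈ 729.

E[X] = 4782969 · (1/3)^{8} = 729 ≈ 729.


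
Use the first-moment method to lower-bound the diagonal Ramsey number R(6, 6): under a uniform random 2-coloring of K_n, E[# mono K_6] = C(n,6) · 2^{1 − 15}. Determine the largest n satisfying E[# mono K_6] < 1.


We need C(n, 6) · 2^{1 − 15} < 1, i.e. C(n, 6) < 2^{15 − 1} = 16384.
Check values of n near the boundary:
  n = 11: C(11, 6) = 462; 462 < 16384? YES
  n = 12: C(12, 6) = 924; 924 < 16384? YES
  n = 13: C(13, 6) = 1716; 1716 < 16384? YES
  n = 14: C(14, 6) = 3003; 3003 < 16384? YES
  n = 15: C(15, 6) = 5005; 5005 < 16384? YES
  n = 16: C(16, 6) = 8008; 8008 < 16384? YES
  n = 17: C(17, 6) = 12376; 12376 < 16384? YES
  n = 18: C(18, 6) = 18564; 18564 < 16384? NO
  n = 19: C(19, 6) = 27132; 27132 < 16384? NO
  n = 20: C(20, 6) = 38760; 38760 < 16384? NO
The largest n with C(n, 6) < 16384 is n = 17 (where E[X] = 1547/2048 ≈ 0.755). Hence R(6, 6) > 17, i.e. R(6, 6) ≥ 18.

Largest n = 17; hence R(6, 6) > 17.


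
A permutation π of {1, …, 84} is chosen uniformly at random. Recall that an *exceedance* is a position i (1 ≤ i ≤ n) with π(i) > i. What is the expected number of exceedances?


Write X = Σ_{i=1}^{84} X_i, where X_i = 1_{π(i) > i}.
For each fixed i, π(i) is uniform over {1, …, 84} (marginal of a uniform permutation), so P[π(i) > i] = (n − i)/n. Summing: Σ_{i=1}^{84} (n − i)/n = (0 + 1 + … + 83)/84 = 84(84 − 1)/(2·84) = (84 − 1)/2.
Hence E[X] = Σ_{i=1}^{84} (84 − i)/84 = 83/2 ≈ 41.500000.

E[X] = 83/2 = 41.500000.


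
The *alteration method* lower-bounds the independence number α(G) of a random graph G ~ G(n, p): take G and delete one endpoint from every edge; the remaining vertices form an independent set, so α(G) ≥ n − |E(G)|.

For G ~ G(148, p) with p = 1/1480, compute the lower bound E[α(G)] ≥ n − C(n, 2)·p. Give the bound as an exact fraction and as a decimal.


E[|E(G)|] = C(148, 2)·p = 10878 · (1/1480) = 147/20.
E[α(G)] ≥ n − E[|E(G)|] = 148 − 147/20 = 2813/20.
Numerically: ≈ 140.6500.
(This is only a lower bound; the true E[α(G)] may be larger.)

E[α(G)] ≥ 2813/20 ≈ 140.6500.


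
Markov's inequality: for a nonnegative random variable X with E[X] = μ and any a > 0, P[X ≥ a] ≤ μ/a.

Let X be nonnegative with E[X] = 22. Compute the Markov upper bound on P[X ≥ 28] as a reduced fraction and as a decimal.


μ = E[X] = 22, a = 28.
Markov: P[X ≥ 28] ≤ μ/a = (22)/28 = 11/14.
Numerically: ≈ 0.78571.
(Since a = 28 > μ = 22.00000, the bound 11/14 is < 1 and informative.)

P[X ≥ 28] ≤ 11/14 ≈ 0.78571.


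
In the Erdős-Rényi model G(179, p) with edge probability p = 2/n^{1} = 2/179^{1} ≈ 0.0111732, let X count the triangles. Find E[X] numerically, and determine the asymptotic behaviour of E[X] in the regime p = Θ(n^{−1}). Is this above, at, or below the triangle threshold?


Number of potential triangles: C(179, 3) = 939929.
Each occurs with probability p³ ≈ (0.0111732)³ ≈ 1.39486088e-06.
By linearity: E[X] = C(179, 3)·p³ ≈ 939929 · 1.39486088e-06 ≈ 1.311070.
Here α = 1, so p = 2/n is exactly at the triangle threshold p ~ 1/n. Asymptotically E[X] → c³/6 = 2³/6 = 4/3 ≈ 1.333333, a bounded constant. In this regime the triangle count is asymptotically Poisson(c³/6).

E[X] ≈ 1.311070; in regime p = Θ(1/n^{1}) E[X] stays bounded (at the triangle threshold p ~ 1/n).


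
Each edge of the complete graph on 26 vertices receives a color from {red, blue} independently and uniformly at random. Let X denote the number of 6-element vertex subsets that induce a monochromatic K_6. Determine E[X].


Let X = Σ_S X_S over the C(26, 6) = 230230 subsets S of size 6, where X_S = 1 if the K_6 on S is monochromatic.
For a fixed S, the K_6 on S has C(6, 2) = 15 edges. P[all 15 edges red] = (1/2)^15, and likewise for blue, so P[monochromatic] = 2·(1/2)^15 = 2^{1 − 15} = 1/16384.
By linearity: E[X] = C(26, 6) · 2^{1 − 15} = 230230 · 1/16384 = 115115/8192.
Numerically: E[X] ≈ 14.0521.

E[X] = C(26,6)·2^(1−C(6,2)) = 115115/8192 ≈ 14.0521.


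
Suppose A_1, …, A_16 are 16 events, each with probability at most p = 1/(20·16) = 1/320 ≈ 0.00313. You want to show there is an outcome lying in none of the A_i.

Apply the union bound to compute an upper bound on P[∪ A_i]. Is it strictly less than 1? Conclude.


Union bound: P[∪_{i=1}^{16} A_i] ≤ Σ_i P[A_i] ≤ 16·p = 16·(1/320) = 1/20.
Numerically: 1/20 ≈ 0.05000.
Is 1/20 < 1? YES.
Since P[∪ A_i] ≤ 1/20 < 1, the complement has P[∩ A_i^c] ≥ 1 − 1/20 = 19/20 > 0, so some outcome avoids every A_i.

16·p = 1/20 ≈ 0.05000; existence CERTIFIED by the union bound.


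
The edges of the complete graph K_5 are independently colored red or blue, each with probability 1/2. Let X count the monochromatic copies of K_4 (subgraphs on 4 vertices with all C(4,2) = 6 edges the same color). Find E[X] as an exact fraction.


Let X = Σ_S X_S over the C(5, 4) = 5 subsets S of size 4, where X_S = 1 if the K_4 on S is monochromatic.
For a fixed S, the K_4 on S has C(4, 2) = 6 edges. P[all 6 edges red] = (1/2)^6, and likewise for blue, so P[monochromatic] = 2·(1/2)^6 = 2^{1 − 6} = 1/32.
By linearity: E[X] = C(5, 4) · 2^{1 − 6} = 5 · 1/32 = 5/32.
Numerically: E[X] ≈ 0.156250.

E[X] = C(5,4)·2^(1−C(4,2)) = 5/32 ≈ 0.156250.


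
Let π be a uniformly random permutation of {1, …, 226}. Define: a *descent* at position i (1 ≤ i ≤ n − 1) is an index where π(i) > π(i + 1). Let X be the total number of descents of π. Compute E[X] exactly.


Write X = Σ X_I over i = 1, …, 225, with X_I the indicator of one descent.
There are 225 indicators.
For each fixed i, the pair (π(i), π(i+1)) is a uniformly random ordered pair of distinct values from {1, …, 226}; by symmetry P[π(i) > π(i+1)] = 1/2.
By linearity: E[X] = 225 · (1/2) = (226 − 1) · (1/2) = 225/2 ≈ 112.500.

E[X] = 225/2 = 112.500.


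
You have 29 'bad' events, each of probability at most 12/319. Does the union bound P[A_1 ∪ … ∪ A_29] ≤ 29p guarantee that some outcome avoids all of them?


Union bound: P[∪_{i=1}^{29} A_i] ≤ Σ_i P[A_i] ≤ 29·p = 29·(12/319) = 12/11.
Numerically: 12/11 ≈ 1.091.
Is 12/11 < 1? NO.
Since the bound 12/11 is ≥ 1, the union bound is uninformative here; it does NOT by itself certify existence.

29·p = 12/11 ≈ 1.091; existence NOT certified by the union bound.


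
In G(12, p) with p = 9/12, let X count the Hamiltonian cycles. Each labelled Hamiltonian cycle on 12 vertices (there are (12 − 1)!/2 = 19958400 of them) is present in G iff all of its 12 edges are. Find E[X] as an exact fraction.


K_12 has (12 − 1)!/2 = 19958400 labelled Hamiltonian cycles.
For each such Hamiltonian cycle H, let X_H = 1 if all 12 edges of H are present in G. Then P[X_H = 1] = p^{12} = (3/4)^{12} = 531441/16777216.
Summing the indicators: E[X] = Σ_H E[X_H] = 19958400 · p^{12} = 19958400 · 531441/16777216 = 82864937925/131072.
Numerically: E[X] ≈ 6.322e+05.

E[X] = 19958400 · (3/4)^{12} = 82864937925/131072 ≈ 6.322e+05.


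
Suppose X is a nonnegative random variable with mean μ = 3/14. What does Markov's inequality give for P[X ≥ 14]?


μ = E[X] = 3/14, a = 14.
Markov: P[X ≥ 14] ≤ μ/a = (3/14)/14 = 3/196.
Numerically: ≈ 0.01531.
(Since a = 14 > μ = 0.21429, the bound 3/196 is < 1 and informative.)

P[X ≥ 14] ≤ 3/196 ≈ 0.01531.


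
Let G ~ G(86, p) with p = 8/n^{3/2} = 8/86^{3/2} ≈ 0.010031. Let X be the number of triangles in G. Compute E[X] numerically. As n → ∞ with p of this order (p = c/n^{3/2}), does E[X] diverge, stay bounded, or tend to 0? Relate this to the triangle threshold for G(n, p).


Number of potential triangles: C(86, 3) = 102340.
Each occurs with probability p³ ≈ (0.010031)³ ≈ 1.00931547e-06.
By linearity: E[X] = C(86, 3)·p³ ≈ 102340 · 1.00931547e-06 ≈ 0.103293.
Since α = 3/2 > 1, p = c/n^{3/2} = o(1/n) is below the triangle threshold p ~ 1/n. Asymptotically E[X] ~ (c³/6)·n^{3(1−α)} = (8³/6)·n^{-1.5} → 0, so by Markov's inequality G has no triangles w.h.p.

E[X] ≈ 0.103293; in regime p = Θ(1/n^{3/2}) E[X] tends to 0 (below the triangle threshold p ~ 1/n).


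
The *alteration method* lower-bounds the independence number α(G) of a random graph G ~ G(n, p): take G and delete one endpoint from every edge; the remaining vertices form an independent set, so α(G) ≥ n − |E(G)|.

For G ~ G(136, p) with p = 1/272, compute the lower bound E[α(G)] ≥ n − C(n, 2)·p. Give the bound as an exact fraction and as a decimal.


E[|E(G)|] = C(136, 2)·p = 9180 · (1/272) = 135/4.
E[α(G)] ≥ n − E[|E(G)|] = 136 − 135/4 = 409/4.
Numerically: ≈ 102.250000.
(This is only a lower bound; the true E[α(G)] may be larger.)

E[α(G)] ≥ 409/4 ≈ 102.250000.


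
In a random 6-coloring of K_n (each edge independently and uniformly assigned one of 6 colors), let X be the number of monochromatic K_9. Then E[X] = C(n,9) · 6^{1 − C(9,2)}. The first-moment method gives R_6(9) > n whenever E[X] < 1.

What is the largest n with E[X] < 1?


We need C(n, 9) · 6^{1 − 36} < 1, i.e. C(n, 9) < 6^{36 − 1} = 1719070799748422591028658176.
Check values of n near the boundary:
  n = 4404: C(4404, 9) = 1703375445537161676647015880; 1703375445537161676647015880 < 1719070799748422591028658176? YES
  n = 4405: C(4405, 9) = 1706862792900636302463627150; 1706862792900636302463627150 < 1719070799748422591028658176? YES
  n = 4406: C(4406, 9) = 1710356485221788389505285700; 1710356485221788389505285700 < 1719070799748422591028658176? YES
  n = 4407: C(4407, 9) = 1713856532599459170657070050; 1713856532599459170657070050 < 1719070799748422591028658176? YES
  n = 4408: C(4408, 9) = 1717362945146264156457459600; 1717362945146264156457459600 < 1719070799748422591028658176? YES
  n = 4409: C(4409, 9) = 1720875732988608787686577131; 1720875732988608787686577131 < 1719070799748422591028658176? NO
  n = 4410: C(4410, 9) = 1724394906266704102180823710; 1724394906266704102180823710 < 1719070799748422591028658176? NO
  n = 4411: C(4411, 9) = 1727920475134582415883601405; 1727920475134582415883601405 < 1719070799748422591028658176? NO
The largest n with C(n, 9) < 1719070799748422591028658176 is n = 4408 (where E[X] = 35778394690547169926197075/35813974994758803979763712 ≈ 0.999007). Hence R_6(9) > 4408, i.e. R_6(9) ≥ 4409.

Largest n = 4408; hence R_6(9) > 4408.


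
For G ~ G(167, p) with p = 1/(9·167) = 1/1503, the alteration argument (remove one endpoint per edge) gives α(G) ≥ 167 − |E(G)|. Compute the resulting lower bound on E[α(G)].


E[|E(G)|] = C(167, 2)·p = 13861 · (1/1503) = 83/9.
E[α(G)] ≥ n − E[|E(G)|] = 167 − 83/9 = 1420/9.
Numerically: ≈ 157.778.
(This is only a lower bound; the true E[α(G)] may be larger.)

E[α(G)] ≥ 1420/9 ≈ 157.778.


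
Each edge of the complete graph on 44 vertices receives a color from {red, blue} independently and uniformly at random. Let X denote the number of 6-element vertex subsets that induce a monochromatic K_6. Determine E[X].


Let X = Σ_S X_S over the C(44, 6) = 7059052 subsets S of size 6, where X_S = 1 if the K_6 on S is monochromatic.
For a fixed S, the K_6 on S has C(6, 2) = 15 edges. P[all 15 edges red] = (1/2)^15, and likewise for blue, so P[monochromatic] = 2·(1/2)^15 = 2^{1 − 15} = 1/16384.
By linearity of expectation: E[X] = C(44, 6) · 2^{1 − 15} = 7059052 · 1/16384 = 1764763/4096.
Numerically: E[X] ≈ 430.8503.

E[X] = C(44,6)·2^(1−C(6,2)) = 1764763/4096 ≈ 430.8503.


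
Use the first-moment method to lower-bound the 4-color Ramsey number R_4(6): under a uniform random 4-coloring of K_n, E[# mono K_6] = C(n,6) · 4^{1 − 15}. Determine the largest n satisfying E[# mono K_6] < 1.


We need C(n, 6) · 4^{1 − 15} < 1, i.e. C(n, 6) < 4^{15 − 1} = 268435456.
Check values of n near the boundary:
  n = 77: C(77, 6) = 237093780; 237093780 < 268435456? YES
  n = 78: C(78, 6) = 256851595; 256851595 < 268435456? YES
  n = 79: C(79, 6) = 277962685; 277962685 < 268435456? NO
  n = 80: C(80, 6) = 300500200; 300500200 < 268435456? NO
  n = 81: C(81, 6) = 324540216; 324540216 < 268435456? NO
The largest n with C(n, 6) < 268435456 is n = 78 (where E[X] = 256851595/268435456 ≈ 0.9568468). Hence R_4(6) > 78, i.e. R_4(6) ≥ 79.

Largest n = 78; hence R_4(6) > 78.


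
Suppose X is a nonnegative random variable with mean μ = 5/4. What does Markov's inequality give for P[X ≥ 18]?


μ = E[X] = 5/4, a = 18.
Markov: P[X ≥ 18] ≤ μ/a = (5/4)/18 = 5/72.
Numerically: ≈ 0.0694.
(Since a = 18 > μ = 1.2500, the bound 5/72 is < 1 and informative.)

P[X ≥ 18] ≤ 5/72 ≈ 0.0694.


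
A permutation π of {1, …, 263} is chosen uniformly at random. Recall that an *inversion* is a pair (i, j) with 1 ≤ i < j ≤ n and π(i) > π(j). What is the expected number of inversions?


Write X = Σ X_I over the C(263, 2) = 34453 pairs i < j, with X_I the indicator of one inversion.
There are 34453 indicators.
For each fixed pair i < j, the values π(i) and π(j) are two distinct elements of {1, …, 263} in uniformly random order; by symmetry P[π(i) > π(j)] = 1/2.
By linearity: E[X] = 34453 · (1/2) = C(263, 2) · (1/2) = 34453/2 = 34453/2 ≈ 17226.5000.

E[X] = 34453/2 = 17226.5000.


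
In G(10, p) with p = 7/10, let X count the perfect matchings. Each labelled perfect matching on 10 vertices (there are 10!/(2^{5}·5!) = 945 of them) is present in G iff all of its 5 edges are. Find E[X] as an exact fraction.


K_10 has 10!/(2^{5}·5!) = 945 labelled perfect matchings.
For each such perfect matching H, let X_H = 1 if all 5 edges of H are present in G. Then P[X_H = 1] = p^{5} = (7/10)^{5} = 16807/100000.
By linearity of expectation: E[X] = Σ_H E[X_H] = 945 · p^{5} = 945 · 16807/100000 = 3176523/20000.
Numerically: E[X] ≈ 159.

E[X] = 945 · (7/10)^{5} = 3176523/20000 ≈ 159.


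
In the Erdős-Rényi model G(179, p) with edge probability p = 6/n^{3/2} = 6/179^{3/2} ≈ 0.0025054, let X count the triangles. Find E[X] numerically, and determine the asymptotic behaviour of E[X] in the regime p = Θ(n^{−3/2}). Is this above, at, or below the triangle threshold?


Number of potential triangles: C(179, 3) = 939929.
Each occurs with probability p³ ≈ (0.0025054)³ ≈ 1.5725886e-08.
By linearity: E[X] = C(179, 3)·p³ ≈ 939929 · 1.5725886e-08 ≈ 0.01478.
Since α = 3/2 > 1, p = c/n^{3/2} = o(1/n) is below the triangle threshold p ~ 1/n. Asymptotically E[X] ~ (c³/6)·n^{3(1−α)} = (6³/6)·n^{-1.5} → 0, so by Markov's inequality G has no triangles w.h.p.

E[X] ≈ 0.01478; in regime p = Θ(1/n^{3/2}) E[X] tends to 0 (below the triangle threshold p ~ 1/n).


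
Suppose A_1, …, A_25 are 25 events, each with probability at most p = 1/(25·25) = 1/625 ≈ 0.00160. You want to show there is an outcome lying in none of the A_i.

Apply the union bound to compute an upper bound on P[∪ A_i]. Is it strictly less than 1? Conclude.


Union bound: P[∪_{i=1}^{25} A_i] ≤ Σ_i P[A_i] ≤ 25·p = 25·(1/625) = 1/25.
Numerically: 1/25 ≈ 0.04000.
Is 1/25 < 1? YES.
Since P[∪ A_i] ≤ 1/25 < 1, the complement has P[∩ A_i^c] ≥ 1 − 1/25 = 24/25 > 0, so some outcome avoids every A_i.

25·p = 1/25 ≈ 0.04000; existence CERTIFIED by the union bound.


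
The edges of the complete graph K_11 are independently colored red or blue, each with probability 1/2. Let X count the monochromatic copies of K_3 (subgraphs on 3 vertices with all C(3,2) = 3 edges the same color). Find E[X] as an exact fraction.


Let X = Σ_S X_S over the C(11, 3) = 165 subsets S of size 3, where X_S = 1 if the K_3 on S is monochromatic.
For a fixed S, the K_3 on S has C(3, 2) = 3 edges. P[all 3 edges red] = (1/2)^3, and likewise for blue, so P[monochromatic] = 2·(1/2)^3 = 2^{1 − 3} = 1/4.
Summing: E[X] = C(11, 3) · 2^{1 − 3} = 165 · 1/4 = 165/4.
Numerically: E[X] ≈ 41.250000.

E[X] = C(11,3)·2^(1−C(3,2)) = 165/4 ≈ 41.250000.


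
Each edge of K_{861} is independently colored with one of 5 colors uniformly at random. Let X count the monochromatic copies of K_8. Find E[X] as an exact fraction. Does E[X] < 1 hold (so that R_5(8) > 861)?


E[X] = C(861, 8) · 5^{1 − 28} = 7250034996615275865 · 5^{−27} = 7250034996615275865/7450580596923828125.
As a reduced fraction: E[X] = 1450006999323055173/1490116119384765625 ≈ 0.9731.
Is E[X] < 1? YES.
Since E[X] < 1, there exists a 5-coloring of K_{861} with no monochromatic K_8; hence R_5(8) > 861.

E[X] = 1450006999323055173/1490116119384765625 ≈ 0.9731; E[X] < 1, so R_5(8) > 861.


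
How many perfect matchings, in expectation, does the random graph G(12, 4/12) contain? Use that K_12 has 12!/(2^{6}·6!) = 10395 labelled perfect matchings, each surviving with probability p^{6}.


K_12 has 12!/(2^{6}·6!) = 10395 labelled perfect matchings.
For each such perfect matching H, let X_H = 1 if all 6 edges of H are present in G. Then P[X_H = 1] = p^{6} = (1/3)^{6} = 1/729.
By linearity: E[X] = Σ_H E[X_H] = 10395 · p^{6} = 10395 · 1/729 = 385/27.
Numerically: E[X] ≈ 14.2593.

E[X] = 10395 · (1/3)^{6} = 385/27 ≈ 14.2593.


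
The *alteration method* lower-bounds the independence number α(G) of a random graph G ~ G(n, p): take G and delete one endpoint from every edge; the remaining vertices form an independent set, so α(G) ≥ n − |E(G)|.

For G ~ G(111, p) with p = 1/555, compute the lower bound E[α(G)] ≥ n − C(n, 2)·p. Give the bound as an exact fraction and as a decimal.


E[|E(G)|] = C(111, 2)·p = 6105 · (1/555) = 11.
E[α(G)] ≥ n − E[|E(G)|] = 111 − 11 = 100.
Numerically: ≈ 100.000.
(This is only a lower bound; the true E[α(G)] may be larger.)

E[α(G)] ≥ 100 ≈ 100.000.


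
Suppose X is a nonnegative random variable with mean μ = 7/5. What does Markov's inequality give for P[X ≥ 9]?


μ = E[X] = 7/5, a = 9.
Markov: P[X ≥ 9] ≤ μ/a = (7/5)/9 = 7/45.
Numerically: ≈ 0.155556.
(Since a = 9 > μ = 1.400000, the bound 7/45 is < 1 and informative.)

P[X ≥ 9] ≤ 7/45 ≈ 0.155556.


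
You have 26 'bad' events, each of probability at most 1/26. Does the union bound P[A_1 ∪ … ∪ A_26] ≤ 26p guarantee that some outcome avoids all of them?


Union bound: P[∪_{i=1}^{26} A_i] ≤ Σ_i P[A_i] ≤ 26·p = 26·(1/26) = 1.
Numerically: 1 ≈ 1.0000000.
Is 1 < 1? NO.
Since the bound 1 is ≥ 1, the union bound is uninformative here; it does NOT by itself certify existence.

26·p = 1 ≈ 1.0000000; existence NOT certified by the union bound.


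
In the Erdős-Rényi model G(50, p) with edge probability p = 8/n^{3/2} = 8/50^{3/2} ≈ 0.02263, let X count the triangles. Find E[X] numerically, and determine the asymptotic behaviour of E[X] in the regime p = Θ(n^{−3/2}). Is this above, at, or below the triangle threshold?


Number of potential triangles: C(50, 3) = 19600.
Each occurs with probability p³ ≈ (0.02263)³ ≈ 1.158524e-05.
By linearity: E[X] = C(50, 3)·p³ ≈ 19600 · 1.158524e-05 ≈ 0.2271.
Since α = 3/2 > 1, p = c/n^{3/2} = o(1/n) is below the triangle threshold p ~ 1/n. Asymptotically E[X] ~ (c³/6)·n^{3(1−α)} = (8³/6)·n^{-1.5} → 0, so by Markov's inequality G has no triangles w.h.p.

E[X] ≈ 0.2271; in regime p = Θ(1/n^{3/2}) E[X] tends to 0 (below the triangle threshold p ~ 1/n).


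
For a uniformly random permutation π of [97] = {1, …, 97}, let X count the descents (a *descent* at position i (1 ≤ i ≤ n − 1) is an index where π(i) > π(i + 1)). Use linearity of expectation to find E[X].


Write X = Σ X_I over i = 1, …, 96, with X_I the indicator of one descent.
There are 96 indicators.
For each fixed i, the pair (π(i), π(i+1)) is a uniformly random ordered pair of distinct values from {1, …, 97}; by symmetry P[π(i) > π(i+1)] = 1/2.
By linearity: E[X] = 96 · (1/2) = (97 − 1) · (1/2) = 48 ≈ 48.000.

E[X] = 48 = 48.000.


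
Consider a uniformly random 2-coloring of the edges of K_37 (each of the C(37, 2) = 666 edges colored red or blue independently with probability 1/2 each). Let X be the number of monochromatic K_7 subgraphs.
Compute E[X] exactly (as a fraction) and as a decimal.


Let X = Σ_S X_S over the C(37, 7) = 10295472 subsets S of size 7, where X_S = 1 if the K_7 on S is monochromatic.
For a fixed S, the K_7 on S has C(7, 2) = 21 edges. P[all 21 edges red] = (1/2)^21, and likewise for blue, so P[monochromatic] = 2·(1/2)^21 = 2^{1 − 21} = 1/1048576.
By linearity of expectation: E[X] = C(37, 7) · 2^{1 − 21} = 10295472 · 1/1048576 = 643467/65536.
Numerically: E[X] ≈ 9.819.

E[X] = C(37,7)·2^(1−C(7,2)) = 643467/65536 ≈ 9.819.


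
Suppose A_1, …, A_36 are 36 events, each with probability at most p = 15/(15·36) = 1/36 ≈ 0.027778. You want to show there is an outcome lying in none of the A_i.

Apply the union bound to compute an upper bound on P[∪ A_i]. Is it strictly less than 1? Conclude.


Union bound: P[∪_{i=1}^{36} A_i] ≤ Σ_i P[A_i] ≤ 36·p = 36·(1/36) = 1.
Numerically: 1 ≈ 1.000000.
Is 1 < 1? NO.
Since the bound 1 is ≥ 1, the union bound is uninformative here; it does NOT by itself certify existence.

36·p = 1 ≈ 1.000000; existence NOT certified by the union bound.


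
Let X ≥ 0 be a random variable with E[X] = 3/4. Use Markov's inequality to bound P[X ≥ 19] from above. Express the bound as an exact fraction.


μ = E[X] = 3/4, a = 19.
Markov: P[X ≥ 19] ≤ μ/a = (3/4)/19 = 3/76.
Numerically: ≈ 0.0395.
(Since a = 19 > μ = 0.7500, the bound 3/76 is < 1 and informative.)

P[X ≥ 19] ≤ 3/76 ≈ 0.0395.


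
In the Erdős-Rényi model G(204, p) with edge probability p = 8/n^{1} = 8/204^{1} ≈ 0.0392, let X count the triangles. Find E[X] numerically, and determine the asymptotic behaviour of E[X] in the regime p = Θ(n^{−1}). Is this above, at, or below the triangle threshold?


Number of potential triangles: C(204, 3) = 1394204.
Each occurs with probability p³ ≈ (0.0392)³ ≈ 6.03086e-05.
By linearity: E[X] = C(204, 3)·p³ ≈ 1394204 · 6.03086e-05 ≈ 84.083.
Here α = 1, so p = 8/n is exactly at the triangle threshold p ~ 1/n. Asymptotically E[X] → c³/6 = 8³/6 = 256/3 ≈ 85.333, a bounded constant. In this regime the triangle count is asymptotically Poisson(c³/6).

E[X] ≈ 84.083; in regime p = Θ(1/n^{1}) E[X] stays bounded (at the triangle threshold p ~ 1/n).


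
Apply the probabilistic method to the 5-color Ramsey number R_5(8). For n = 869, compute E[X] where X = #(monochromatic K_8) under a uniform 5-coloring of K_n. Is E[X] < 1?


E[X] = C(869, 8) · 5^{1 − 28} = 7809152053901931612 · 5^{−27} = 7809152053901931612/7450580596923828125.
As a reduced fraction: E[X] = 7809152053901931612/7450580596923828125 ≈ 1.048127.
Is E[X] < 1? NO.
Since E[X] ≥ 1, the first-moment bound is inconclusive at n = 869; it does NOT by itself certify R_5(8) > 869.

E[X] = 7809152053901931612/7450580596923828125 ≈ 1.048127; E[X] ≥ 1; first-moment method inconclusive here.


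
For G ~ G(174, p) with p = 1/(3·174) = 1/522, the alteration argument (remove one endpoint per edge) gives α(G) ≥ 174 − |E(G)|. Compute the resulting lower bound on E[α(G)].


E[|E(G)|] = C(174, 2)·p = 15051 · (1/522) = 173/6.
E[α(G)] ≥ n − E[|E(G)|] = 174 − 173/6 = 871/6.
Numerically: ≈ 145.16667.
(This is only a lower bound; the true E[α(G)] may be larger.)

E[α(G)] ≥ 871/6 ≈ 145.16667.


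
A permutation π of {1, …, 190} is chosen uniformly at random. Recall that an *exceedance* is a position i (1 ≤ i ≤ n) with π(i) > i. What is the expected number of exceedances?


Write X = Σ_{i=1}^{190} X_i, where X_i = 1_{π(i) > i}.
For each fixed i, π(i) is uniform over {1, …, 190} (marginal of a uniform permutation), so P[π(i) > i] = (n − i)/n. Summing: Σ_{i=1}^{190} (n − i)/n = (0 + 1 + … + 189)/190 = 190(190 − 1)/(2·190) = (190 − 1)/2.
Hence E[X] = Σ_{i=1}^{190} (190 − i)/190 = 189/2 ≈ 94.5000.

E[X] = 189/2 = 94.5000.


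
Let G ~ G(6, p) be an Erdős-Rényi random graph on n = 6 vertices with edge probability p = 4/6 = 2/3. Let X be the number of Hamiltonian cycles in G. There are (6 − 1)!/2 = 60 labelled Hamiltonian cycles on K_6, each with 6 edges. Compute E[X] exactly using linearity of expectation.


K_6 has (6 − 1)!/2 = 60 labelled Hamiltonian cycles.
For each such Hamiltonian cycle H, let X_H = 1 if all 6 edges of H are present in G. Then P[X_H = 1] = p^{6} = (2/3)^{6} = 64/729.
By linearity: E[X] = Σ_H E[X_H] = 60 · p^{6} = 60 · 64/729 = 1280/243.
Numerically: E[X] ≈ 5.27.

E[X] = 60 · (2/3)^{6} = 1280/243 ≈ 5.27.


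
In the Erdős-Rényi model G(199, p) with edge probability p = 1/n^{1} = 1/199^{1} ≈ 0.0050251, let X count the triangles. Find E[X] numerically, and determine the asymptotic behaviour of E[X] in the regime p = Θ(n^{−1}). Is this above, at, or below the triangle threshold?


Number of potential triangles: C(199, 3) = 1293699.
Each occurs with probability p³ ≈ (0.0050251)³ ≈ 1.2689391e-07.
By linearity: E[X] = C(199, 3)·p³ ≈ 1293699 · 1.2689391e-07 ≈ 0.16416.
Here α = 1, so p = 1/n is exactly at the triangle threshold p ~ 1/n. Asymptotically E[X] → c³/6 = 1³/6 = 1/6 ≈ 0.16667, a bounded constant. In this regime the triangle count is asymptotically Poisson(c³/6).

E[X] ≈ 0.16416; in regime p = Θ(1/n^{1}) E[X] stays bounded (at the triangle threshold p ~ 1/n).


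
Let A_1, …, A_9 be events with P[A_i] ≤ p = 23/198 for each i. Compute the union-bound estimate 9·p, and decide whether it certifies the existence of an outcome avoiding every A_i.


Union bound: P[∪_{i=1}^{9} A_i] ≤ Σ_i P[A_i] ≤ 9·p = 9·(23/198) = 23/22.
Numerically: 23/22 ≈ 1.045.
Is 23/22 < 1? NO.
Since the bound 23/22 is ≥ 1, the union bound is uninformative here; it does NOT by itself certify existence.

9·p = 23/22 ≈ 1.045; existence NOT certified by the union bound.


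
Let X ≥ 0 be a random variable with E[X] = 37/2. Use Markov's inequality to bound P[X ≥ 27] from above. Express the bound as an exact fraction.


μ = E[X] = 37/2, a = 27.
Markov: P[X ≥ 27] ≤ μ/a = (37/2)/27 = 37/54.
Numerically: ≈ 0.685.
(Since a = 27 > μ = 18.500, the bound 37/54 is < 1 and informative.)

P[X ≥ 27] ≤ 37/54 ≈ 0.685.


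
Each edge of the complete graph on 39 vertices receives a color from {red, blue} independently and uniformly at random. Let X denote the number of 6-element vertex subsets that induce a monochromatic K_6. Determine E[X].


Let X = Σ_S X_S over the C(39, 6) = 3262623 subsets S of size 6, where X_S = 1 if the K_6 on S is monochromatic.
For a fixed S, the K_6 on S has C(6, 2) = 15 edges. P[all 15 edges red] = (1/2)^15, and likewise for blue, so P[monochromatic] = 2·(1/2)^15 = 2^{1 − 15} = 1/16384.
By linearity of expectation: E[X] = C(39, 6) · 2^{1 − 15} = 3262623 · 1/16384 = 3262623/16384.
Numerically: E[X] ≈ 199.134705.

E[X] = C(39,6)·2^(1−C(6,2)) = 3262623/16384 ≈ 199.134705.


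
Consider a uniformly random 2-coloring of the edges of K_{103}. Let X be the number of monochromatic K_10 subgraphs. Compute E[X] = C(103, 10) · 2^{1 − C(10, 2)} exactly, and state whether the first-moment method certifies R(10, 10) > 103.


E[X] = C(103, 10) · 2^{1 − 45} = 23591276125340 · 2^{−44} = 23591276125340/17592186044416.
As a reduced fraction: E[X] = 5897819031335/4398046511104 ≈ 1.3410.
Is E[X] < 1? NO.
Since E[X] ≥ 1, the first-moment bound is inconclusive at n = 103; it does NOT by itself certify R(10, 10) > 103.

E[X] = 5897819031335/4398046511104 ≈ 1.3410; E[X] ≥ 1; first-moment method inconclusive here.


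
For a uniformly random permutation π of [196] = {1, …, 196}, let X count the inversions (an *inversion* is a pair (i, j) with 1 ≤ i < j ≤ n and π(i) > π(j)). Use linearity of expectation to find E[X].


Write X = Σ X_I over the C(196, 2) = 19110 pairs i < j, with X_I the indicator of one inversion.
There are 19110 indicators.
For each fixed pair i < j, the values π(i) and π(j) are two distinct elements of {1, …, 196} in uniformly random order; by symmetry P[π(i) > π(j)] = 1/2.
By linearity: E[X] = 19110 · (1/2) = C(196, 2) · (1/2) = 19110/2 = 9555 ≈ 9555.000000.

E[X] = 9555 = 9555.000000.


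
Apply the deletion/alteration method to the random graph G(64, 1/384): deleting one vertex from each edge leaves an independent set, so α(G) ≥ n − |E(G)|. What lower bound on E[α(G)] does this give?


E[|E(G)|] = C(64, 2)·p = 2016 · (1/384) = 21/4.
E[α(G)] ≥ n − E[|E(G)|] = 64 − 21/4 = 235/4.
Numerically: ≈ 58.7500.
(This is only a lower bound; the true E[α(G)] may be larger.)

E[α(G)] ≥ 235/4 ≈ 58.7500.


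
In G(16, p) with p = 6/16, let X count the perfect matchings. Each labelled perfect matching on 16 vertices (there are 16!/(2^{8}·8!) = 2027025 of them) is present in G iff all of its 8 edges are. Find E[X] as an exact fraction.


K_16 has 16!/(2^{8}·8!) = 2027025 labelled perfect matchings.
For each such perfect matching H, let X_H = 1 if all 8 edges of H are present in G. Then P[X_H = 1] = p^{8} = (3/8)^{8} = 6561/16777216.
By linearity: E[X] = Σ_H E[X_H] = 2027025 · p^{8} = 2027025 · 6561/16777216 = 13299311025/16777216.
Numerically: E[X] ≈ 792.7.

E[X] = 2027025 · (3/8)^{8} = 13299311025/16777216 ≈ 792.7.


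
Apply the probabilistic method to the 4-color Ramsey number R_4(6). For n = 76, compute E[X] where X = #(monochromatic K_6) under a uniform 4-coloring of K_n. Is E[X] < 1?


E[X] = C(76, 6) · 4^{1 − 15} = 218618940 · 4^{−14} = 218618940/268435456.
As a reduced fraction: E[X] = 54654735/67108864 ≈ 0.814.
Is E[X] < 1? YES.
Since E[X] < 1, there exists a 4-coloring of K_{76} with no monochromatic K_6; hence R_4(6) > 76.

E[X] = 54654735/67108864 ≈ 0.814; E[X] < 1, so R_4(6) > 76.


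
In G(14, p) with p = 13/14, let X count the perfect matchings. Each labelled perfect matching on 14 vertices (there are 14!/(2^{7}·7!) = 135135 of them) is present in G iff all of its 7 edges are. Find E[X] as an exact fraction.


K_14 has 14!/(2^{7}·7!) = 135135 labelled perfect matchings.
For each such perfect matching H, let X_H = 1 if all 7 edges of H are present in G. Then P[X_H = 1] = p^{7} = (13/14)^{7} = 62748517/105413504.
Summing the indicators: E[X] = Σ_H E[X_H] = 135135 · p^{7} = 135135 · 62748517/105413504 = 1211360120685/15059072.
Numerically: E[X] ≈ 80440.6.

E[X] = 135135 · (13/14)^{7} = 1211360120685/15059072 ≈ 80440.6.


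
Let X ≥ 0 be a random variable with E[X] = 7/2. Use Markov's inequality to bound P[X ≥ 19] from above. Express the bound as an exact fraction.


μ = E[X] = 7/2, a = 19.
Markov: P[X ≥ 19] ≤ μ/a = (7/2)/19 = 7/38.
Numerically: ≈ 0.1842.
(Since a = 19 > μ = 3.5000, the bound 7/38 is < 1 and informative.)

P[X ≥ 19] ≤ 7/38 ≈ 0.1842.


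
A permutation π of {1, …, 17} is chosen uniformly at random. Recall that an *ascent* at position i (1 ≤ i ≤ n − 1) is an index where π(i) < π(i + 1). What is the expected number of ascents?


Write X = Σ X_I over i = 1, …, 16, with X_I the indicator of one ascent.
There are 16 indicators.
For each fixed i, the pair (π(i), π(i+1)) is a uniformly random ordered pair of distinct values from {1, …, 17}; by symmetry P[π(i) < π(i+1)] = 1/2.
By linearity: E[X] = 16 · (1/2) = (17 − 1) · (1/2) = 8 ≈ 8.0000.

E[X] = 8 = 8.0000.


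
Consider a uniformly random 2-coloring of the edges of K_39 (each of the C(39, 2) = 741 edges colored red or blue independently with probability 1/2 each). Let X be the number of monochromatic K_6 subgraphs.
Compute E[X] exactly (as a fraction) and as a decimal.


Let X = Σ_S X_S over the C(39, 6) = 3262623 subsets S of size 6, where X_S = 1 if the K_6 on S is monochromatic.
For a fixed S, the K_6 on S has C(6, 2) = 15 edges. P[all 15 edges red] = (1/2)^15, and likewise for blue, so P[monochromatic] = 2·(1/2)^15 = 2^{1 − 15} = 1/16384.
By linearity of expectation: E[X] = C(39, 6) · 2^{1 − 15} = 3262623 · 1/16384 = 3262623/16384.
Numerically: E[X] ≈ 199.13470.

E[X] = C(39,6)·2^(1−C(6,2)) = 3262623/16384 ≈ 199.13470.


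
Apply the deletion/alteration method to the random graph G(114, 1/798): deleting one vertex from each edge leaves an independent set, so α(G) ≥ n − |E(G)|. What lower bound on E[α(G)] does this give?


E[|E(G)|] = C(114, 2)·p = 6441 · (1/798) = 113/14.
E[α(G)] ≥ n − E[|E(G)|] = 114 − 113/14 = 1483/14.
Numerically: ≈ 105.929.
(This is only a lower bound; the true E[α(G)] may be larger.)

E[α(G)] ≥ 1483/14 ≈ 105.929.


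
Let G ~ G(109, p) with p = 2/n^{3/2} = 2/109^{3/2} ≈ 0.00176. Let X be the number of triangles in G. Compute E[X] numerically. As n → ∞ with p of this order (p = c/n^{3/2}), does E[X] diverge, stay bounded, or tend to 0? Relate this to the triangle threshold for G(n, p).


Number of potential triangles: C(109, 3) = 209934.
Each occurs with probability p³ ≈ (0.00176)³ ≈ 5.42839e-09.
By linearity: E[X] = C(109, 3)·p³ ≈ 209934 · 5.42839e-09 ≈ 0.001.
Since α = 3/2 > 1, p = c/n^{3/2} = o(1/n) is below the triangle threshold p ~ 1/n. Asymptotically E[X] ~ (c³/6)·n^{3(1−α)} = (2³/6)·n^{-1.5} → 0, so by Markov's inequality G has no triangles w.h.p.

E[X] ≈ 0.001; in regime p = Θ(1/n^{3/2}) E[X] tends to 0 (below the triangle threshold p ~ 1/n).


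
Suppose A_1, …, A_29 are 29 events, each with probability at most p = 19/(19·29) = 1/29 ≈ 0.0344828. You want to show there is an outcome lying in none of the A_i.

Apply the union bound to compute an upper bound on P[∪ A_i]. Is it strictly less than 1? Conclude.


Union bound: P[∪_{i=1}^{29} A_i] ≤ Σ_i P[A_i] ≤ 29·p = 29·(1/29) = 1.
Numerically: 1 ≈ 1.0000000.
Is 1 < 1? NO.
Since the bound 1 is ≥ 1, the union bound is uninformative here; it does NOT by itself certify existence.

29·p = 1 ≈ 1.0000000; existence NOT certified by the union bound.


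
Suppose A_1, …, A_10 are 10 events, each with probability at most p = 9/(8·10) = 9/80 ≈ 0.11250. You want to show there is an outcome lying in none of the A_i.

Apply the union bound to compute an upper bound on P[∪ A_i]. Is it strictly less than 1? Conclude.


Union bound: P[∪_{i=1}^{10} A_i] ≤ Σ_i P[A_i] ≤ 10·p = 10·(9/80) = 9/8.
Numerically: 9/8 ≈ 1.12500.
Is 9/8 < 1? NO.
Since the bound 9/8 is ≥ 1, the union bound is uninformative here; it does NOT by itself certify existence.

10·p = 9/8 ≈ 1.12500; existence NOT certified by the union bound.


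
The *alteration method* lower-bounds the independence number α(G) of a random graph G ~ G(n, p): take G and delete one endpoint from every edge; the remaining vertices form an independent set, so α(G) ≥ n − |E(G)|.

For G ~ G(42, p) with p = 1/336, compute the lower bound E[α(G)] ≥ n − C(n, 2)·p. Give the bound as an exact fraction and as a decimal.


E[|E(G)|] = C(42, 2)·p = 861 · (1/336) = 41/16.
E[α(G)] ≥ n − E[|E(G)|] = 42 − 41/16 = 631/16.
Numerically: ≈ 39.43750.
(This is only a lower bound; the true E[α(G)] may be larger.)

E[α(G)] ≥ 631/16 ≈ 39.43750.


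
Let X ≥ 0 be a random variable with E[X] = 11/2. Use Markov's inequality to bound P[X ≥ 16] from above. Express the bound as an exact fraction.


μ = E[X] = 11/2, a = 16.
Markov: P[X ≥ 16] ≤ μ/a = (11/2)/16 = 11/32.
Numerically: ≈ 0.3438.
(Since a = 16 > μ = 5.5000, the bound 11/32 is < 1 and informative.)

P[X ≥ 16] ≤ 11/32 ≈ 0.3438.


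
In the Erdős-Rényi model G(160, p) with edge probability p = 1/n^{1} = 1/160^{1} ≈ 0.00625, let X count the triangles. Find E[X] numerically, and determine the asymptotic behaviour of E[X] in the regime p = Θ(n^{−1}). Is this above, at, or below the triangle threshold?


Number of potential triangles: C(160, 3) = 669920.
Each occurs with probability p³ ≈ (0.00625)³ ≈ 2.44141e-07.
By linearity: E[X] = C(160, 3)·p³ ≈ 669920 · 2.44141e-07 ≈ 0.164.
Here α = 1, so p = 1/n is exactly at the triangle threshold p ~ 1/n. Asymptotically E[X] → c³/6 = 1³/6 = 1/6 ≈ 0.167, a bounded constant. In this regime the triangle count is asymptotically Poisson(c³/6).

E[X] ≈ 0.164; in regime p = Θ(1/n^{1}) E[X] stays bounded (at the triangle threshold p ~ 1/n).
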